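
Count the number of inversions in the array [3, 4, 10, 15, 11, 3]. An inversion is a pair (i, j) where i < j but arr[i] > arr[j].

Finding inversions in [3, 4, 10, 15, 11, 3]:

(1, 5): arr[1]=4 > arr[5]=3
(2, 5): arr[2]=10 > arr[5]=3
(3, 4): arr[3]=15 > arr[4]=11
(3, 5): arr[3]=15 > arr[5]=3
(4, 5): arr[4]=11 > arr[5]=3

Total inversions: 5

The array has 5 inversion(s): (1,5), (2,5), (3,4), (3,5), (4,5). Each pair (i,j) satisfies i < j and arr[i] > arr[j].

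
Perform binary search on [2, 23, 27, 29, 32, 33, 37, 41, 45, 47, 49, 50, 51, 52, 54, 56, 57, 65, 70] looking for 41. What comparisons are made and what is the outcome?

Binary search for 41 in [2, 23, 27, 29, 32, 33, 37, 41, 45, 47, 49, 50, 51, 52, 54, 56, 57, 65, 70]:

lo=0, hi=18, mid=9, arr[mid]=47 -> 47 > 41, search left half
lo=0, hi=8, mid=4, arr[mid]=32 -> 32 < 41, search right half
lo=5, hi=8, mid=6, arr[mid]=37 -> 37 < 41, search right half
lo=7, hi=8, mid=7, arr[mid]=41 -> Found target at index 7!

Binary search finds 41 at index 7 after 4 comparisons. The search repeatedly halves the search space by comparing with the middle element.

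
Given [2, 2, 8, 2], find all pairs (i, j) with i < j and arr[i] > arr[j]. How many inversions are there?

Finding inversions in [2, 2, 8, 2]:

(2, 3): arr[2]=8 > arr[3]=2

Total inversions: 1

The array has 1 inversion(s): (2,3). Each pair (i,j) satisfies i < j and arr[i] > arr[j].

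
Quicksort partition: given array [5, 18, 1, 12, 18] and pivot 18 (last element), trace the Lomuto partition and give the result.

Lomuto partition with pivot = 18:

Initial array: [5, 18, 1, 12, 18]

arr[0]=5 <= 18: swap with position 0, array becomes [5, 18, 1, 12, 18]
arr[1]=18 <= 18: swap with position 1, array becomes [5, 18, 1, 12, 18]
arr[2]=1 <= 18: swap with position 2, array becomes [5, 18, 1, 12, 18]
arr[3]=12 <= 18: swap with position 3, array becomes [5, 18, 1, 12, 18]

Place pivot at position 4: [5, 18, 1, 12, 18]
Pivot position: 4

After partitioning with pivot 18, the array becomes [5, 18, 1, 12, 18]. The pivot is placed at index 4. All elements to the left of the pivot are <= 18, and all elements to the right are > 18.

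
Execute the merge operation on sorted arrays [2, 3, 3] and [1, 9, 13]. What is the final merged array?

Merging process:

Compare 2 vs 1: take 1 from right. Merged: [1]
Compare 2 vs 9: take 2 from left. Merged: [1, 2]
Compare 3 vs 9: take 3 from left. Merged: [1, 2, 3]
Compare 3 vs 9: take 3 from left. Merged: [1, 2, 3, 3]
Append remaining from right: [9, 13]. Merged: [1, 2, 3, 3, 9, 13]

Final merged array: [1, 2, 3, 3, 9, 13]
Total comparisons: 4

The merged array is [1, 2, 3, 3, 9, 13], requiring 4 comparisons. The merge step runs in O(n) time where n is the total number of elements.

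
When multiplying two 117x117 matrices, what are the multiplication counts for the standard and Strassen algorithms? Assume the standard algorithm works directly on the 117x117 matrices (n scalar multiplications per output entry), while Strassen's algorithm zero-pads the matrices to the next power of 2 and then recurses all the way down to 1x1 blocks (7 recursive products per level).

Matrix multiplication for 117x117 matrices:

Strassen's algorithm requires power-of-2 dimensions. Pad 117x117 to 128x128 (next power of 2).

Standard algorithm: 117^3 = 1601613 multiplications
Strassen's algorithm: 7^(log2(128)) = 7^7 = 823543 multiplications
Savings: 1601613 - 823543 = 778070 multiplications

Standard: 1601613 multiplications (117^3). Strassen: 823543 multiplications (7^7, after padding to 128x128). Strassen reduces 8 recursive multiplications to 7 at each level.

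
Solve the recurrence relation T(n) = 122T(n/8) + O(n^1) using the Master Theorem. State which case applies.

Master Theorem for T(n) = 122T(n/8) + O(n^1):

a = 122, b = 8, c = 1
log_b(a) = log_8(122) = 2.3102

Case 1: c = 1 < log_8(122) = 2.3102
T(n) = O(n^(log_8 122))

For T(n) = 122T(n/8) + O(n^1): log_8(122) = 2.3102. This is Case 1 of the Master Theorem (c < log_b(a), work dominated by leaves), giving O(n^(log_8 122)).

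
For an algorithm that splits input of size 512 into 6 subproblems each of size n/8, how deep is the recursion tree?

For divide and conquer with division factor 8:

Problem sizes at each level:
Level 0: 512
Level 1: 64
Level 2: 8
Level 3: 1

The root is level 0 and the size-1 base case is level 3 (the tree spans levels 0 through 3, i.e. 4 levels counting the root), so the depth is the number of divisions: log_8(512) = 3

The recursion tree depth is log_8(512) = 3. At each level, the problem size is divided by 8, so it takes 3 divisions to reduce to a base case of size 1. The algorithm makes 6 recursive calls at each level.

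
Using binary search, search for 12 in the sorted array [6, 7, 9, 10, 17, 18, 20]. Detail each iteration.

Binary search for 12 in [6, 7, 9, 10, 17, 18, 20]:

lo=0, hi=6, mid=3, arr[mid]=10 -> 10 < 12, search right half
lo=4, hi=6, mid=5, arr[mid]=18 -> 18 > 12, search left half
lo=4, hi=4, mid=4, arr[mid]=17 -> 17 > 12, search left half
lo=4 > hi=3, target 12 not found

Binary search determines that 12 is not in the array after 3 comparisons. The search space was exhausted without finding the target.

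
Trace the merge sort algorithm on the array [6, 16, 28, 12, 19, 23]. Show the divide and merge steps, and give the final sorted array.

Merge sort trace:

Split: [6, 16, 28, 12, 19, 23] -> [6, 16, 28] and [12, 19, 23]
  Split: [6, 16, 28] -> [6] and [16, 28]
    Split: [16, 28] -> [16] and [28]
    Merge: [16] + [28] -> [16, 28]
  Merge: [6] + [16, 28] -> [6, 16, 28]
  Split: [12, 19, 23] -> [12] and [19, 23]
    Split: [19, 23] -> [19] and [23]
    Merge: [19] + [23] -> [19, 23]
  Merge: [12] + [19, 23] -> [12, 19, 23]
Merge: [6, 16, 28] + [12, 19, 23] -> [6, 12, 16, 19, 23, 28]

Final sorted array: [6, 12, 16, 19, 23, 28]

The merge sort proceeds by recursively splitting the array and merging sorted halves.
After all merges, the sorted array is [6, 12, 16, 19, 23, 28].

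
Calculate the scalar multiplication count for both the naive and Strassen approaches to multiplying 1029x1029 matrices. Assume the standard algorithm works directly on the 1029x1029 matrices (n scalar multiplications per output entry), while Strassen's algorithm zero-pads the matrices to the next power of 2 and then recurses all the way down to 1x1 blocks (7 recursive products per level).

Matrix multiplication for 1029x1029 matrices:

Strassen's algorithm requires power-of-2 dimensions. Pad 1029x1029 to 2048x2048 (next power of 2).

Standard algorithm: 1029^3 = 1089547389 multiplications
Strassen's algorithm: 7^(log2(2048)) = 7^11 = 1977326743 multiplications
Difference: 1089547389 - 1977326743 = -887779354 (Strassen uses MORE here due to padding overhead — for small or just-over-power-of-2 n, padding can outweigh the per-level savings)

Standard: 1089547389 multiplications (1029^3). Strassen: 1977326743 multiplications (7^11, after padding to 2048x2048). Strassen reduces 8 recursive multiplications to 7 at each level.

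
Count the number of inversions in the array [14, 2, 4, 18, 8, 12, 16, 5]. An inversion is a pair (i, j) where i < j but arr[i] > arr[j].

Finding inversions in [14, 2, 4, 18, 8, 12, 16, 5]:

(0, 1): arr[0]=14 > arr[1]=2
(0, 2): arr[0]=14 > arr[2]=4
(0, 4): arr[0]=14 > arr[4]=8
(0, 5): arr[0]=14 > arr[5]=12
(0, 7): arr[0]=14 > arr[7]=5
(3, 4): arr[3]=18 > arr[4]=8
(3, 5): arr[3]=18 > arr[5]=12
(3, 6): arr[3]=18 > arr[6]=16
(3, 7): arr[3]=18 > arr[7]=5
(4, 7): arr[4]=8 > arr[7]=5
(5, 7): arr[5]=12 > arr[7]=5
(6, 7): arr[6]=16 > arr[7]=5

Total inversions: 12

The array has 12 inversion(s): (0,1), (0,2), (0,4), (0,5), (0,7), (3,4), (3,5), (3,6), (3,7), (4,7), (5,7), (6,7). Each pair (i,j) satisfies i < j and arr[i] > arr[j].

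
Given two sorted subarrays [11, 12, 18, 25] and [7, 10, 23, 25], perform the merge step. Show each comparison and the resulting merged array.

Merging process:

Compare 11 vs 7: take 7 from right. Merged: [7]
Compare 11 vs 10: take 10 from right. Merged: [7, 10]
Compare 11 vs 23: take 11 from left. Merged: [7, 10, 11]
Compare 12 vs 23: take 12 from left. Merged: [7, 10, 11, 12]
Compare 18 vs 23: take 18 from left. Merged: [7, 10, 11, 12, 18]
Compare 25 vs 23: take 23 from right. Merged: [7, 10, 11, 12, 18, 23]
Compare 25 vs 25: take 25 from left. Merged: [7, 10, 11, 12, 18, 23, 25]
Append remaining from right: [25]. Merged: [7, 10, 11, 12, 18, 23, 25, 25]

Final merged array: [7, 10, 11, 12, 18, 23, 25, 25]
Total comparisons: 7

The merged array is [7, 10, 11, 12, 18, 23, 25, 25], requiring 7 comparisons. The merge step runs in O(n) time where n is the total number of elements.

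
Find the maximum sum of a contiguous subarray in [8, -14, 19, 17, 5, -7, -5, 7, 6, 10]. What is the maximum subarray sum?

Using Kadane's algorithm on [8, -14, 19, 17, 5, -7, -5, 7, 6, 10]:

Scanning through the array:
Position 1 (value -14): max_ending_here = -6, max_so_far = 8
Position 2 (value 19): max_ending_here = 19, max_so_far = 19
Position 3 (value 17): max_ending_here = 36, max_so_far = 36
Position 4 (value 5): max_ending_here = 41, max_so_far = 41
Position 5 (value -7): max_ending_here = 34, max_so_far = 41
Position 6 (value -5): max_ending_here = 29, max_so_far = 41
Position 7 (value 7): max_ending_here = 36, max_so_far = 41
Position 8 (value 6): max_ending_here = 42, max_so_far = 42
Position 9 (value 10): max_ending_here = 52, max_so_far = 52

Maximum subarray: [19, 17, 5, -7, -5, 7, 6, 10]
Maximum sum: 52

The maximum subarray is [19, 17, 5, -7, -5, 7, 6, 10] with sum 52. This subarray runs from index 2 to index 9.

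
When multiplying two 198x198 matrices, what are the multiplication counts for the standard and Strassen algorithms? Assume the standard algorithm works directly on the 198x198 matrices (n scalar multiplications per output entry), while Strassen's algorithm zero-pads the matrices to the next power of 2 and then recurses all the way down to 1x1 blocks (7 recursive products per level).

Matrix multiplication for 198x198 matrices:

Strassen's algorithm requires power-of-2 dimensions. Pad 198x198 to 256x256 (next power of 2).

Standard algorithm: 198^3 = 7762392 multiplications
Strassen's algorithm: 7^(log2(256)) = 7^8 = 5764801 multiplications
Savings: 7762392 - 5764801 = 1997591 multiplications

Standard: 7762392 multiplications (198^3). Strassen: 5764801 multiplications (7^8, after padding to 256x256). Strassen reduces 8 recursive multiplications to 7 at each level.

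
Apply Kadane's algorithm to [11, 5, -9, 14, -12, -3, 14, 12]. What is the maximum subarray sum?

Using Kadane's algorithm on [11, 5, -9, 14, -12, -3, 14, 12]:

Scanning through the array:
Position 1 (value 5): max_ending_here = 16, max_so_far = 16
Position 2 (value -9): max_ending_here = 7, max_so_far = 16
Position 3 (value 14): max_ending_here = 21, max_so_far = 21
Position 4 (value -12): max_ending_here = 9, max_so_far = 21
Position 5 (value -3): max_ending_here = 6, max_so_far = 21
Position 6 (value 14): max_ending_here = 20, max_so_far = 21
Position 7 (value 12): max_ending_here = 32, max_so_far = 32

Maximum subarray: [11, 5, -9, 14, -12, -3, 14, 12]
Maximum sum: 32

The maximum subarray is [11, 5, -9, 14, -12, -3, 14, 12] with sum 32. This subarray runs from index 0 to index 7.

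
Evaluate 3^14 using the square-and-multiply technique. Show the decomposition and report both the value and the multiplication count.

Computing 3^14 by squaring (build up from 3^1; each line after the first costs one multiplication):

3^1 = 3
3^2 = (3^1)^2 = 3^2 = 9
3^3 = 3 * 3^2 = 3 * 9 = 27
3^6 = (3^3)^2 = 27^2 = 729
3^7 = 3 * 3^6 = 3 * 729 = 2187
3^14 = (3^7)^2 = 2187^2 = 4782969

Result: 4782969
Multiplications needed: 5 (5 lines after 3^1)

3^14 = 4782969. Using exponentiation by squaring, this requires 5 multiplications. The key idea: if the exponent is even, square the half-power; if odd, multiply by the base once.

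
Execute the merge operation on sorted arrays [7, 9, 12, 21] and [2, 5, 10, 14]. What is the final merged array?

Merging process:

Compare 7 vs 2: take 2 from right. Merged: [2]
Compare 7 vs 5: take 5 from right. Merged: [2, 5]
Compare 7 vs 10: take 7 from left. Merged: [2, 5, 7]
Compare 9 vs 10: take 9 from left. Merged: [2, 5, 7, 9]
Compare 12 vs 10: take 10 from right. Merged: [2, 5, 7, 9, 10]
Compare 12 vs 14: take 12 from left. Merged: [2, 5, 7, 9, 10, 12]
Compare 21 vs 14: take 14 from right. Merged: [2, 5, 7, 9, 10, 12, 14]
Append remaining from left: [21]. Merged: [2, 5, 7, 9, 10, 12, 14, 21]

Final merged array: [2, 5, 7, 9, 10, 12, 14, 21]
Total comparisons: 7

The merged array is [2, 5, 7, 9, 10, 12, 14, 21], requiring 7 comparisons. The merge step runs in O(n) time where n is the total number of elements.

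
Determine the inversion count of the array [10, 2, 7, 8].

Finding inversions in [10, 2, 7, 8]:

(0, 1): arr[0]=10 > arr[1]=2
(0, 2): arr[0]=10 > arr[2]=7
(0, 3): arr[0]=10 > arr[3]=8

Total inversions: 3

The array has 3 inversion(s): (0,1), (0,2), (0,3). Each pair (i,j) satisfies i < j and arr[i] > arr[j].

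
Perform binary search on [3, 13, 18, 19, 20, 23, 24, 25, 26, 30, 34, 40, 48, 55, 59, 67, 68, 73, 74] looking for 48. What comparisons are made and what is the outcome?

Binary search for 48 in [3, 13, 18, 19, 20, 23, 24, 25, 26, 30, 34, 40, 48, 55, 59, 67, 68, 73, 74]:

lo=0, hi=18, mid=9, arr[mid]=30 -> 30 < 48, search right half
lo=10, hi=18, mid=14, arr[mid]=59 -> 59 > 48, search left half
lo=10, hi=13, mid=11, arr[mid]=40 -> 40 < 48, search right half
lo=12, hi=13, mid=12, arr[mid]=48 -> Found target at index 12!

Binary search finds 48 at index 12 after 4 comparisons. The search repeatedly halves the search space by comparing with the middle element.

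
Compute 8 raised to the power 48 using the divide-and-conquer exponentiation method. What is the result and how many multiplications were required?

Computing 8^48 by squaring (build up from 8^1; each line after the first costs one multiplication):

8^1 = 8
8^2 = (8^1)^2 = 8^2 = 64
8^3 = 8 * 8^2 = 8 * 64 = 512
8^6 = (8^3)^2 = 512^2 = 262144
8^12 = (8^6)^2 = 262144^2 = 68719476736
8^24 = (8^12)^2 = 68719476736^2 = 4722366482869645213696
8^48 = (8^24)^2 = 4722366482869645213696^2 = 22300745198530623141535718272648361505980416

Result: 22300745198530623141535718272648361505980416
Multiplications needed: 6 (6 lines after 8^1)

8^48 = 22300745198530623141535718272648361505980416. Using exponentiation by squaring, this requires 6 multiplications. The key idea: if the exponent is even, square the half-power; if odd, multiply by the base once.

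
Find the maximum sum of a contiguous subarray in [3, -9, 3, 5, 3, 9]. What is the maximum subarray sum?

Using Kadane's algorithm on [3, -9, 3, 5, 3, 9]:

Scanning through the array:
Position 1 (value -9): max_ending_here = -6, max_so_far = 3
Position 2 (value 3): max_ending_here = 3, max_so_far = 3
Position 3 (value 5): max_ending_here = 8, max_so_far = 8
Position 4 (value 3): max_ending_here = 11, max_so_far = 11
Position 5 (value 9): max_ending_here = 20, max_so_far = 20

Maximum subarray: [3, 5, 3, 9]
Maximum sum: 20

The maximum subarray is [3, 5, 3, 9] with sum 20. This subarray runs from index 2 to index 5.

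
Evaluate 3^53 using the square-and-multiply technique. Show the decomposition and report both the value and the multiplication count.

Computing 3^53 by squaring (build up from 3^1; each line after the first costs one multiplication):

3^1 = 3
3^2 = (3^1)^2 = 3^2 = 9
3^3 = 3 * 3^2 = 3 * 9 = 27
3^6 = (3^3)^2 = 27^2 = 729
3^12 = (3^6)^2 = 729^2 = 531441
3^13 = 3 * 3^12 = 3 * 531441 = 1594323
3^26 = (3^13)^2 = 1594323^2 = 2541865828329
3^52 = (3^26)^2 = 2541865828329^2 = 6461081889226673298932241
3^53 = 3 * 3^52 = 3 * 6461081889226673298932241 = 19383245667680019896796723

Result: 19383245667680019896796723
Multiplications needed: 8 (8 lines after 3^1)

3^53 = 19383245667680019896796723. Using exponentiation by squaring, this requires 8 multiplications. The key idea: if the exponent is even, square the half-power; if odd, multiply by the base once.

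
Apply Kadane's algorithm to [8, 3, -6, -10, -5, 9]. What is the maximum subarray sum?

Using Kadane's algorithm on [8, 3, -6, -10, -5, 9]:

Scanning through the array:
Position 1 (value 3): max_ending_here = 11, max_so_far = 11
Position 2 (value -6): max_ending_here = 5, max_so_far = 11
Position 3 (value -10): max_ending_here = -5, max_so_far = 11
Position 4 (value -5): max_ending_here = -5, max_so_far = 11
Position 5 (value 9): max_ending_here = 9, max_so_far = 11

Maximum subarray: [8, 3]
Maximum sum: 11

The maximum subarray is [8, 3] with sum 11. This subarray runs from index 0 to index 1.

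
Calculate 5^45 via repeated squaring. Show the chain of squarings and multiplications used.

Computing 5^45 by squaring (build up from 5^1; each line after the first costs one multiplication):

5^1 = 5
5^2 = (5^1)^2 = 5^2 = 25
5^4 = (5^2)^2 = 25^2 = 625
5^5 = 5 * 5^4 = 5 * 625 = 3125
5^10 = (5^5)^2 = 3125^2 = 9765625
5^11 = 5 * 5^10 = 5 * 9765625 = 48828125
5^22 = (5^11)^2 = 48828125^2 = 2384185791015625
5^44 = (5^22)^2 = 2384185791015625^2 = 5684341886080801486968994140625
5^45 = 5 * 5^44 = 5 * 5684341886080801486968994140625 = 28421709430404007434844970703125

Result: 28421709430404007434844970703125
Multiplications needed: 8 (8 lines after 5^1)

5^45 = 28421709430404007434844970703125. Using exponentiation by squaring, this requires 8 multiplications. The key idea: if the exponent is even, square the half-power; if odd, multiply by the base once.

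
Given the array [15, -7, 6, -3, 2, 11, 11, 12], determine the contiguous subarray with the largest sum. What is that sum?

Using Kadane's algorithm on [15, -7, 6, -3, 2, 11, 11, 12]:

Scanning through the array:
Position 1 (value -7): max_ending_here = 8, max_so_far = 15
Position 2 (value 6): max_ending_here = 14, max_so_far = 15
Position 3 (value -3): max_ending_here = 11, max_so_far = 15
Position 4 (value 2): max_ending_here = 13, max_so_far = 15
Position 5 (value 11): max_ending_here = 24, max_so_far = 24
Position 6 (value 11): max_ending_here = 35, max_so_far = 35
Position 7 (value 12): max_ending_here = 47, max_so_far = 47

Maximum subarray: [15, -7, 6, -3, 2, 11, 11, 12]
Maximum sum: 47

The maximum subarray is [15, -7, 6, -3, 2, 11, 11, 12] with sum 47. This subarray runs from index 0 to index 7.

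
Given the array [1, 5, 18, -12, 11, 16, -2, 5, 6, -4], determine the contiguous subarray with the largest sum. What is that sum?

Using Kadane's algorithm on [1, 5, 18, -12, 11, 16, -2, 5, 6, -4]:

Scanning through the array:
Position 1 (value 5): max_ending_here = 6, max_so_far = 6
Position 2 (value 18): max_ending_here = 24, max_so_far = 24
Position 3 (value -12): max_ending_here = 12, max_so_far = 24
Position 4 (value 11): max_ending_here = 23, max_so_far = 24
Position 5 (value 16): max_ending_here = 39, max_so_far = 39
Position 6 (value -2): max_ending_here = 37, max_so_far = 39
Position 7 (value 5): max_ending_here = 42, max_so_far = 42
Position 8 (value 6): max_ending_here = 48, max_so_far = 48
Position 9 (value -4): max_ending_here = 44, max_so_far = 48

Maximum subarray: [1, 5, 18, -12, 11, 16, -2, 5, 6]
Maximum sum: 48

The maximum subarray is [1, 5, 18, -12, 11, 16, -2, 5, 6] with sum 48. This subarray runs from index 0 to index 8.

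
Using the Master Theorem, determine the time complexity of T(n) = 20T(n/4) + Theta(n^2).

Master Theorem for T(n) = 20T(n/4) + O(n^2):

a = 20, b = 4, c = 2
log_b(a) = log_4(20) = 2.1610

Case 1: c = 2 < log_4(20) = 2.1610
T(n) = O(n^(log_4 20))

For T(n) = 20T(n/4) + O(n^2): log_4(20) = 2.1610. This is Case 1 of the Master Theorem (c < log_b(a), work dominated by leaves), giving O(n^(log_4 20)).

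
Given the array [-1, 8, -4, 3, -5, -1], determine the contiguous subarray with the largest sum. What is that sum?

Using Kadane's algorithm on [-1, 8, -4, 3, -5, -1]:

Scanning through the array:
Position 1 (value 8): max_ending_here = 8, max_so_far = 8
Position 2 (value -4): max_ending_here = 4, max_so_far = 8
Position 3 (value 3): max_ending_here = 7, max_so_far = 8
Position 4 (value -5): max_ending_here = 2, max_so_far = 8
Position 5 (value -1): max_ending_here = 1, max_so_far = 8

Maximum subarray: [8]
Maximum sum: 8

The maximum subarray is [8] with sum 8. This subarray runs from index 1 to index 1.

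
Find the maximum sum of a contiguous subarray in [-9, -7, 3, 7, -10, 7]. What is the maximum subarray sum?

Using Kadane's algorithm on [-9, -7, 3, 7, -10, 7]:

Scanning through the array:
Position 1 (value -7): max_ending_here = -7, max_so_far = -7
Position 2 (value 3): max_ending_here = 3, max_so_far = 3
Position 3 (value 7): max_ending_here = 10, max_so_far = 10
Position 4 (value -10): max_ending_here = 0, max_so_far = 10
Position 5 (value 7): max_ending_here = 7, max_so_far = 10

Maximum subarray: [3, 7]
Maximum sum: 10

The maximum subarray is [3, 7] with sum 10. This subarray runs from index 2 to index 3.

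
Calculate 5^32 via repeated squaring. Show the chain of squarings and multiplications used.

Computing 5^32 by squaring (build up from 5^1; each line after the first costs one multiplication):

5^1 = 5
5^2 = (5^1)^2 = 5^2 = 25
5^4 = (5^2)^2 = 25^2 = 625
5^8 = (5^4)^2 = 625^2 = 390625
5^16 = (5^8)^2 = 390625^2 = 152587890625
5^32 = (5^16)^2 = 152587890625^2 = 23283064365386962890625

Result: 23283064365386962890625
Multiplications needed: 5 (5 lines after 5^1)

5^32 = 23283064365386962890625. Using exponentiation by squaring, this requires 5 multiplications. The key idea: if the exponent is even, square the half-power; if odd, multiply by the base once.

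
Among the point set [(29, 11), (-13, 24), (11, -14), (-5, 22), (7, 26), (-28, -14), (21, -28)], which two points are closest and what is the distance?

Computing all pairwise distances among 7 points:

d((29, 11), (-13, 24)) = 43.9659
d((29, 11), (11, -14)) = 30.8058
d((29, 11), (-5, 22)) = 35.7351
d((29, 11), (7, 26)) = 26.6271
d((29, 11), (-28, -14)) = 62.2415
d((29, 11), (21, -28)) = 39.8121
d((-13, 24), (11, -14)) = 44.9444
d((-13, 24), (-5, 22)) = 8.2462 <-- minimum
d((-13, 24), (7, 26)) = 20.0998
d((-13, 24), (-28, -14)) = 40.8534
d((-13, 24), (21, -28)) = 62.1289
d((11, -14), (-5, 22)) = 39.3954
d((11, -14), (7, 26)) = 40.1995
d((11, -14), (-28, -14)) = 39.0
d((11, -14), (21, -28)) = 17.2047
d((-5, 22), (7, 26)) = 12.6491
d((-5, 22), (-28, -14)) = 42.72
d((-5, 22), (21, -28)) = 56.356
d((7, 26), (-28, -14)) = 53.1507
d((7, 26), (21, -28)) = 55.7853
d((-28, -14), (21, -28)) = 50.9608

Closest pair: (-13, 24) and (-5, 22) with distance 8.2462

The closest pair is (-13, 24) and (-5, 22) with Euclidean distance 8.2462. For 7 points, brute-force pairwise comparison is shown above. For large n, the divide-and-conquer algorithm (sort by x, recurse on halves, check the dividing strip) achieves O(n log n).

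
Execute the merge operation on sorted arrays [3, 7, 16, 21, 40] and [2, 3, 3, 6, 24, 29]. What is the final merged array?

Merging process:

Compare 3 vs 2: take 2 from right. Merged: [2]
Compare 3 vs 3: take 3 from left. Merged: [2, 3]
Compare 7 vs 3: take 3 from right. Merged: [2, 3, 3]
Compare 7 vs 3: take 3 from right. Merged: [2, 3, 3, 3]
Compare 7 vs 6: take 6 from right. Merged: [2, 3, 3, 3, 6]
Compare 7 vs 24: take 7 from left. Merged: [2, 3, 3, 3, 6, 7]
Compare 16 vs 24: take 16 from left. Merged: [2, 3, 3, 3, 6, 7, 16]
Compare 21 vs 24: take 21 from left. Merged: [2, 3, 3, 3, 6, 7, 16, 21]
Compare 40 vs 24: take 24 from right. Merged: [2, 3, 3, 3, 6, 7, 16, 21, 24]
Compare 40 vs 29: take 29 from right. Merged: [2, 3, 3, 3, 6, 7, 16, 21, 24, 29]
Append remaining from left: [40]. Merged: [2, 3, 3, 3, 6, 7, 16, 21, 24, 29, 40]

Final merged array: [2, 3, 3, 3, 6, 7, 16, 21, 24, 29, 40]
Total comparisons: 10

The merged array is [2, 3, 3, 3, 6, 7, 16, 21, 24, 29, 40], requiring 10 comparisons. The merge step runs in O(n) time where n is the total number of elements.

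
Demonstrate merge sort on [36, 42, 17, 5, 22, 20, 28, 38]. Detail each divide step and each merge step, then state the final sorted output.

Merge sort trace:

Split: [36, 42, 17, 5, 22, 20, 28, 38] -> [36, 42, 17, 5] and [22, 20, 28, 38]
  Split: [36, 42, 17, 5] -> [36, 42] and [17, 5]
    Split: [36, 42] -> [36] and [42]
    Merge: [36] + [42] -> [36, 42]
    Split: [17, 5] -> [17] and [5]
    Merge: [17] + [5] -> [5, 17]
  Merge: [36, 42] + [5, 17] -> [5, 17, 36, 42]
  Split: [22, 20, 28, 38] -> [22, 20] and [28, 38]
    Split: [22, 20] -> [22] and [20]
    Merge: [22] + [20] -> [20, 22]
    Split: [28, 38] -> [28] and [38]
    Merge: [28] + [38] -> [28, 38]
  Merge: [20, 22] + [28, 38] -> [20, 22, 28, 38]
Merge: [5, 17, 36, 42] + [20, 22, 28, 38] -> [5, 17, 20, 22, 28, 36, 38, 42]

Final sorted array: [5, 17, 20, 22, 28, 36, 38, 42]

The merge sort proceeds by recursively splitting the array and merging sorted halves.
After all merges, the sorted array is [5, 17, 20, 22, 28, 36, 38, 42].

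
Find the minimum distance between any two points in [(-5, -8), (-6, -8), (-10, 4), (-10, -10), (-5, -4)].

Computing all pairwise distances among 5 points:

d((-5, -8), (-6, -8)) = 1.0 <-- minimum
d((-5, -8), (-10, 4)) = 13.0
d((-5, -8), (-10, -10)) = 5.3852
d((-5, -8), (-5, -4)) = 4.0
d((-6, -8), (-10, 4)) = 12.6491
d((-6, -8), (-10, -10)) = 4.4721
d((-6, -8), (-5, -4)) = 4.1231
d((-10, 4), (-10, -10)) = 14.0
d((-10, 4), (-5, -4)) = 9.434
d((-10, -10), (-5, -4)) = 7.8102

Closest pair: (-5, -8) and (-6, -8) with distance 1.0

The closest pair is (-5, -8) and (-6, -8) with Euclidean distance 1.0. For 5 points, brute-force pairwise comparison is shown above. For large n, the divide-and-conquer algorithm (sort by x, recurse on halves, check the dividing strip) achieves O(n log n).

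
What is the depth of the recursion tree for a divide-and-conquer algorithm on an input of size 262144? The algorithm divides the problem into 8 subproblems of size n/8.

For divide and conquer with division factor 8:

Problem sizes at each level:
Level 0: 262144
Level 1: 32768
Level 2: 4096
Level 3: 512
Level 4: 64
Level 5: 8
Level 6: 1

The root is level 0 and the size-1 base case is level 6 (the tree spans levels 0 through 6, i.e. 7 levels counting the root), so the depth is the number of divisions: log_8(262144) = 6

The recursion tree depth is log_8(262144) = 6. At each level, the problem size is divided by 8, so it takes 6 divisions to reduce to a base case of size 1. The algorithm makes 8 recursive calls at each level.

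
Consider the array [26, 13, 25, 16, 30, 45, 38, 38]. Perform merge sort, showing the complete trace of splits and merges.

Merge sort trace:

Split: [26, 13, 25, 16, 30, 45, 38, 38] -> [26, 13, 25, 16] and [30, 45, 38, 38]
  Split: [26, 13, 25, 16] -> [26, 13] and [25, 16]
    Split: [26, 13] -> [26] and [13]
    Merge: [26] + [13] -> [13, 26]
    Split: [25, 16] -> [25] and [16]
    Merge: [25] + [16] -> [16, 25]
  Merge: [13, 26] + [16, 25] -> [13, 16, 25, 26]
  Split: [30, 45, 38, 38] -> [30, 45] and [38, 38]
    Split: [30, 45] -> [30] and [45]
    Merge: [30] + [45] -> [30, 45]
    Split: [38, 38] -> [38] and [38]
    Merge: [38] + [38] -> [38, 38]
  Merge: [30, 45] + [38, 38] -> [30, 38, 38, 45]
Merge: [13, 16, 25, 26] + [30, 38, 38, 45] -> [13, 16, 25, 26, 30, 38, 38, 45]

Final sorted array: [13, 16, 25, 26, 30, 38, 38, 45]

The merge sort proceeds by recursively splitting the array and merging sorted halves.
After all merges, the sorted array is [13, 16, 25, 26, 30, 38, 38, 45].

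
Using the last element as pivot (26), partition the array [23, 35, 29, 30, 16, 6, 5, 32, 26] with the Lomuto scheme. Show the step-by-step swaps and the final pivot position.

Lomuto partition with pivot = 26:

Initial array: [23, 35, 29, 30, 16, 6, 5, 32, 26]

arr[0]=23 <= 26: swap with position 0, array becomes [23, 35, 29, 30, 16, 6, 5, 32, 26]
arr[1]=35 > 26: no swap
arr[2]=29 > 26: no swap
arr[3]=30 > 26: no swap
arr[4]=16 <= 26: swap with position 1, array becomes [23, 16, 29, 30, 35, 6, 5, 32, 26]
arr[5]=6 <= 26: swap with position 2, array becomes [23, 16, 6, 30, 35, 29, 5, 32, 26]
arr[6]=5 <= 26: swap with position 3, array becomes [23, 16, 6, 5, 35, 29, 30, 32, 26]
arr[7]=32 > 26: no swap

Place pivot at position 4: [23, 16, 6, 5, 26, 29, 30, 32, 35]
Pivot position: 4

After partitioning with pivot 26, the array becomes [23, 16, 6, 5, 26, 29, 30, 32, 35]. The pivot is placed at index 4. All elements to the left of the pivot are <= 26, and all elements to the right are > 26.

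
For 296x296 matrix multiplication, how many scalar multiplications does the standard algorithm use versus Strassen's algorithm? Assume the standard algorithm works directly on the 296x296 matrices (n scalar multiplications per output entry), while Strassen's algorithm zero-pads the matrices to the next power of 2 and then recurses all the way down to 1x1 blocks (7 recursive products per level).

Matrix multiplication for 296x296 matrices:

Strassen's algorithm requires power-of-2 dimensions. Pad 296x296 to 512x512 (next power of 2).

Standard algorithm: 296^3 = 25934336 multiplications
Strassen's algorithm: 7^(log2(512)) = 7^9 = 40353607 multiplications
Difference: 25934336 - 40353607 = -14419271 (Strassen uses MORE here due to padding overhead — for small or just-over-power-of-2 n, padding can outweigh the per-level savings)

Standard: 25934336 multiplications (296^3). Strassen: 40353607 multiplications (7^9, after padding to 512x512). Strassen reduces 8 recursive multiplications to 7 at each level.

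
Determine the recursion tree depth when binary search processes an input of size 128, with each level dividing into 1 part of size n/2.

For divide and conquer with division factor 2:

Problem sizes at each level:
Level 0: 128
Level 1: 64
Level 2: 32
Level 3: 16
Level 4: 8
Level 5: 4
Level 6: 2
Level 7: 1

The root is level 0 and the size-1 base case is level 7 (the tree spans levels 0 through 7, i.e. 8 levels counting the root), so the depth is the number of divisions: log_2(128) = 7

The recursion tree depth is log_2(128) = 7. At each level, the problem size is divided by 2, so it takes 7 divisions to reduce to a base case of size 1. The algorithm makes 1 recursive call at each level.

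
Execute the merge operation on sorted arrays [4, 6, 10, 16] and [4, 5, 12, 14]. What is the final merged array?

Merging process:

Compare 4 vs 4: take 4 from left. Merged: [4]
Compare 6 vs 4: take 4 from right. Merged: [4, 4]
Compare 6 vs 5: take 5 from right. Merged: [4, 4, 5]
Compare 6 vs 12: take 6 from left. Merged: [4, 4, 5, 6]
Compare 10 vs 12: take 10 from left. Merged: [4, 4, 5, 6, 10]
Compare 16 vs 12: take 12 from right. Merged: [4, 4, 5, 6, 10, 12]
Compare 16 vs 14: take 14 from right. Merged: [4, 4, 5, 6, 10, 12, 14]
Append remaining from left: [16]. Merged: [4, 4, 5, 6, 10, 12, 14, 16]

Final merged array: [4, 4, 5, 6, 10, 12, 14, 16]
Total comparisons: 7

The merged array is [4, 4, 5, 6, 10, 12, 14, 16], requiring 7 comparisons. The merge step runs in O(n) time where n is the total number of elements.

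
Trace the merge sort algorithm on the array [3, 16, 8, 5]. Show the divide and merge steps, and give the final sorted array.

Merge sort trace:

Split: [3, 16, 8, 5] -> [3, 16] and [8, 5]
  Split: [3, 16] -> [3] and [16]
  Merge: [3] + [16] -> [3, 16]
  Split: [8, 5] -> [8] and [5]
  Merge: [8] + [5] -> [5, 8]
Merge: [3, 16] + [5, 8] -> [3, 5, 8, 16]

Final sorted array: [3, 5, 8, 16]

The merge sort proceeds by recursively splitting the array and merging sorted halves.
After all merges, the sorted array is [3, 5, 8, 16].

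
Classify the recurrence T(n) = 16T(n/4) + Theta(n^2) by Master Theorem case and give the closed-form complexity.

Master Theorem for T(n) = 16T(n/4) + O(n^2):

a = 16, b = 4, c = 2
log_b(a) = log_4(16) = 2.0000

Case 2: c = 2 = log_4(16) = 2.0000
T(n) = O(n^2 log n) = O(n^2 log n)

For T(n) = 16T(n/4) + O(n^2): log_4(16) = 2.0000. This is Case 2 of the Master Theorem (c = log_b(a), equal work at all levels), giving O(n^2 log n).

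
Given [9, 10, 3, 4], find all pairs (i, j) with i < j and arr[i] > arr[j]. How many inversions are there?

Finding inversions in [9, 10, 3, 4]:

(0, 2): arr[0]=9 > arr[2]=3
(0, 3): arr[0]=9 > arr[3]=4
(1, 2): arr[1]=10 > arr[2]=3
(1, 3): arr[1]=10 > arr[3]=4

Total inversions: 4

The array has 4 inversion(s): (0,2), (0,3), (1,2), (1,3). Each pair (i,j) satisfies i < j and arr[i] > arr[j].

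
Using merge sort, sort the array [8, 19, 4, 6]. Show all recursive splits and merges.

Merge sort trace:

Split: [8, 19, 4, 6] -> [8, 19] and [4, 6]
  Split: [8, 19] -> [8] and [19]
  Merge: [8] + [19] -> [8, 19]
  Split: [4, 6] -> [4] and [6]
  Merge: [4] + [6] -> [4, 6]
Merge: [8, 19] + [4, 6] -> [4, 6, 8, 19]

Final sorted array: [4, 6, 8, 19]

The merge sort proceeds by recursively splitting the array and merging sorted halves.
After all merges, the sorted array is [4, 6, 8, 19].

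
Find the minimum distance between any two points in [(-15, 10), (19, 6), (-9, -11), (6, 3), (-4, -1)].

Computing all pairwise distances among 5 points:

d((-15, 10), (19, 6)) = 34.2345
d((-15, 10), (-9, -11)) = 21.8403
d((-15, 10), (6, 3)) = 22.1359
d((-15, 10), (-4, -1)) = 15.5563
d((19, 6), (-9, -11)) = 32.7567
d((19, 6), (6, 3)) = 13.3417
d((19, 6), (-4, -1)) = 24.0416
d((-9, -11), (6, 3)) = 20.5183
d((-9, -11), (-4, -1)) = 11.1803
d((6, 3), (-4, -1)) = 10.7703 <-- minimum

Closest pair: (6, 3) and (-4, -1) with distance 10.7703

The closest pair is (6, 3) and (-4, -1) with Euclidean distance 10.7703. For 5 points, brute-force pairwise comparison is shown above. For large n, the divide-and-conquer algorithm (sort by x, recurse on halves, check the dividing strip) achieves O(n log n).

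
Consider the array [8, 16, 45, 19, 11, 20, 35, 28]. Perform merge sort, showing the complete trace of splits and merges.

Merge sort trace:

Split: [8, 16, 45, 19, 11, 20, 35, 28] -> [8, 16, 45, 19] and [11, 20, 35, 28]
  Split: [8, 16, 45, 19] -> [8, 16] and [45, 19]
    Split: [8, 16] -> [8] and [16]
    Merge: [8] + [16] -> [8, 16]
    Split: [45, 19] -> [45] and [19]
    Merge: [45] + [19] -> [19, 45]
  Merge: [8, 16] + [19, 45] -> [8, 16, 19, 45]
  Split: [11, 20, 35, 28] -> [11, 20] and [35, 28]
    Split: [11, 20] -> [11] and [20]
    Merge: [11] + [20] -> [11, 20]
    Split: [35, 28] -> [35] and [28]
    Merge: [35] + [28] -> [28, 35]
  Merge: [11, 20] + [28, 35] -> [11, 20, 28, 35]
Merge: [8, 16, 19, 45] + [11, 20, 28, 35] -> [8, 11, 16, 19, 20, 28, 35, 45]

Final sorted array: [8, 11, 16, 19, 20, 28, 35, 45]

The merge sort proceeds by recursively splitting the array and merging sorted halves.
After all merges, the sorted array is [8, 11, 16, 19, 20, 28, 35, 45].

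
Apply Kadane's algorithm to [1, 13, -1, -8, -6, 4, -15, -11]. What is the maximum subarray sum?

Using Kadane's algorithm on [1, 13, -1, -8, -6, 4, -15, -11]:

Scanning through the array:
Position 1 (value 13): max_ending_here = 14, max_so_far = 14
Position 2 (value -1): max_ending_here = 13, max_so_far = 14
Position 3 (value -8): max_ending_here = 5, max_so_far = 14
Position 4 (value -6): max_ending_here = -1, max_so_far = 14
Position 5 (value 4): max_ending_here = 4, max_so_far = 14
Position 6 (value -15): max_ending_here = -11, max_so_far = 14
Position 7 (value -11): max_ending_here = -11, max_so_far = 14

Maximum subarray: [1, 13]
Maximum sum: 14

The maximum subarray is [1, 13] with sum 14. This subarray runs from index 0 to index 1.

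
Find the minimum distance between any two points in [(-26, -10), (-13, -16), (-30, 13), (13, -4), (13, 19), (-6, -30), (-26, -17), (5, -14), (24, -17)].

Computing all pairwise distances among 9 points:

d((-26, -10), (-13, -16)) = 14.3178
d((-26, -10), (-30, 13)) = 23.3452
d((-26, -10), (13, -4)) = 39.4588
d((-26, -10), (13, 19)) = 48.6004
d((-26, -10), (-6, -30)) = 28.2843
d((-26, -10), (-26, -17)) = 7.0 <-- minimum
d((-26, -10), (5, -14)) = 31.257
d((-26, -10), (24, -17)) = 50.4876
d((-13, -16), (-30, 13)) = 33.6155
d((-13, -16), (13, -4)) = 28.6356
d((-13, -16), (13, 19)) = 43.6005
d((-13, -16), (-6, -30)) = 15.6525
d((-13, -16), (-26, -17)) = 13.0384
d((-13, -16), (5, -14)) = 18.1108
d((-13, -16), (24, -17)) = 37.0135
d((-30, 13), (13, -4)) = 46.2385
d((-30, 13), (13, 19)) = 43.4166
d((-30, 13), (-6, -30)) = 49.2443
d((-30, 13), (-26, -17)) = 30.2655
d((-30, 13), (5, -14)) = 44.2041
d((-30, 13), (24, -17)) = 61.7738
d((13, -4), (13, 19)) = 23.0
d((13, -4), (-6, -30)) = 32.2025
d((13, -4), (-26, -17)) = 41.1096
d((13, -4), (5, -14)) = 12.8062
d((13, -4), (24, -17)) = 17.0294
d((13, 19), (-6, -30)) = 52.5547
d((13, 19), (-26, -17)) = 53.0754
d((13, 19), (5, -14)) = 33.9559
d((13, 19), (24, -17)) = 37.6431
d((-6, -30), (-26, -17)) = 23.8537
d((-6, -30), (5, -14)) = 19.4165
d((-6, -30), (24, -17)) = 32.6956
d((-26, -17), (5, -14)) = 31.1448
d((-26, -17), (24, -17)) = 50.0
d((5, -14), (24, -17)) = 19.2354

Closest pair: (-26, -10) and (-26, -17) with distance 7.0

The closest pair is (-26, -10) and (-26, -17) with Euclidean distance 7.0. For 9 points, brute-force pairwise comparison is shown above. For large n, the divide-and-conquer algorithm (sort by x, recurse on halves, check the dividing strip) achieves O(n log n).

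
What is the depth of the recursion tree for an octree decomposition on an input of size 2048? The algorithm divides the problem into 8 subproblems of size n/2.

For divide and conquer with division factor 2:

Problem sizes at each level:
Level 0: 2048
Level 1: 1024
Level 2: 512
Level 3: 256
Level 4: 128
Level 5: 64
Level 6: 32
Level 7: 16
Level 8: 8
Level 9: 4
Level 10: 2
Level 11: 1

The root is level 0 and the size-1 base case is level 11 (the tree spans levels 0 through 11, i.e. 12 levels counting the root), so the depth is the number of divisions: log_2(2048) = 11

The recursion tree depth is log_2(2048) = 11. At each level, the problem size is divided by 2, so it takes 11 divisions to reduce to a base case of size 1. The algorithm makes 8 recursive calls at each level.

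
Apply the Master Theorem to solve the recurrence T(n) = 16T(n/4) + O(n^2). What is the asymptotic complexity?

Master Theorem for T(n) = 16T(n/4) + O(n^2):

a = 16, b = 4, c = 2
log_b(a) = log_4(16) = 2.0000

Case 2: c = 2 = log_4(16) = 2.0000
T(n) = O(n^2 log n) = O(n^2 log n)

For T(n) = 16T(n/4) + O(n^2): log_4(16) = 2.0000. This is Case 2 of the Master Theorem (c = log_b(a), equal work at all levels), giving O(n^2 log n).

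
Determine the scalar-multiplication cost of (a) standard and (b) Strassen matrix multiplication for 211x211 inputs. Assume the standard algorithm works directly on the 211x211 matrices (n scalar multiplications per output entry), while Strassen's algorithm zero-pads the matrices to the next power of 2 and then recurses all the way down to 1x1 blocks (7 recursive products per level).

Matrix multiplication for 211x211 matrices:

Strassen's algorithm requires power-of-2 dimensions. Pad 211x211 to 256x256 (next power of 2).

Standard algorithm: 211^3 = 9393931 multiplications
Strassen's algorithm: 7^(log2(256)) = 7^8 = 5764801 multiplications
Savings: 9393931 - 5764801 = 3629130 multiplications

Standard: 9393931 multiplications (211^3). Strassen: 5764801 multiplications (7^8, after padding to 256x256). Strassen reduces 8 recursive multiplications to 7 at each level.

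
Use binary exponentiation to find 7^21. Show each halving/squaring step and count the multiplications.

Computing 7^21 by squaring (build up from 7^1; each line after the first costs one multiplication):

7^1 = 7
7^2 = (7^1)^2 = 7^2 = 49
7^4 = (7^2)^2 = 49^2 = 2401
7^5 = 7 * 7^4 = 7 * 2401 = 16807
7^10 = (7^5)^2 = 16807^2 = 282475249
7^20 = (7^10)^2 = 282475249^2 = 79792266297612001
7^21 = 7 * 7^20 = 7 * 79792266297612001 = 558545864083284007

Result: 558545864083284007
Multiplications needed: 6 (6 lines after 7^1)

7^21 = 558545864083284007. Using exponentiation by squaring, this requires 6 multiplications. The key idea: if the exponent is even, square the half-power; if odd, multiply by the base once.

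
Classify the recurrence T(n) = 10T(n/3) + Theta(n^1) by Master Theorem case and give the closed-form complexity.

Master Theorem for T(n) = 10T(n/3) + O(n^1):

a = 10, b = 3, c = 1
log_b(a) = log_3(10) = 2.0959

Case 1: c = 1 < log_3(10) = 2.0959
T(n) = O(n^(log_3 10))

For T(n) = 10T(n/3) + O(n^1): log_3(10) = 2.0959. This is Case 1 of the Master Theorem (c < log_b(a), work dominated by leaves), giving O(n^(log_3 10)).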